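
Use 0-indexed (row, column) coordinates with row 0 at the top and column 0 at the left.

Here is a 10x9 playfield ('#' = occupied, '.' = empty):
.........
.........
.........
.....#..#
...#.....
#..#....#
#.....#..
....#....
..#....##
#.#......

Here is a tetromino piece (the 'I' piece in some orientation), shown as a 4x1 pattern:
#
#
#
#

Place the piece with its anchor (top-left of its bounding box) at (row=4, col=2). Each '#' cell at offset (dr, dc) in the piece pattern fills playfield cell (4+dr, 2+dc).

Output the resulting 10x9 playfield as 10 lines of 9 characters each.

Answer: .........
.........
.........
.....#..#
..##.....
#.##....#
#.#...#..
..#.#....
..#....##
#.#......

Derivation:
Fill (4+0,2+0) = (4,2)
Fill (4+1,2+0) = (5,2)
Fill (4+2,2+0) = (6,2)
Fill (4+3,2+0) = (7,2)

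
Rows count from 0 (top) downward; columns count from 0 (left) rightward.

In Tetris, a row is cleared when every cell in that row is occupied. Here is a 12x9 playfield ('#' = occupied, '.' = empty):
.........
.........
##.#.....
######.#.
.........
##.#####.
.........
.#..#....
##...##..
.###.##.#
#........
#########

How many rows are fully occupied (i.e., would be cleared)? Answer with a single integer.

Answer: 1

Derivation:
Check each row:
  row 0: 9 empty cells -> not full
  row 1: 9 empty cells -> not full
  row 2: 6 empty cells -> not full
  row 3: 2 empty cells -> not full
  row 4: 9 empty cells -> not full
  row 5: 2 empty cells -> not full
  row 6: 9 empty cells -> not full
  row 7: 7 empty cells -> not full
  row 8: 5 empty cells -> not full
  row 9: 3 empty cells -> not full
  row 10: 8 empty cells -> not full
  row 11: 0 empty cells -> FULL (clear)
Total rows cleared: 1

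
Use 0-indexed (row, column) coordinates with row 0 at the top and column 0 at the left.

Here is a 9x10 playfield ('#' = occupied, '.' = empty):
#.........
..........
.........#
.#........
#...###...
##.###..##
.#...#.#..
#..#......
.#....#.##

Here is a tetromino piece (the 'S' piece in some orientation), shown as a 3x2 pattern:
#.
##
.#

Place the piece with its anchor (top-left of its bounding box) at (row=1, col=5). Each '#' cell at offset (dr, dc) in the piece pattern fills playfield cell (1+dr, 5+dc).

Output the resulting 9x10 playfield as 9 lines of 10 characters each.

Fill (1+0,5+0) = (1,5)
Fill (1+1,5+0) = (2,5)
Fill (1+1,5+1) = (2,6)
Fill (1+2,5+1) = (3,6)

Answer: #.........
.....#....
.....##..#
.#....#...
#...###...
##.###..##
.#...#.#..
#..#......
.#....#.##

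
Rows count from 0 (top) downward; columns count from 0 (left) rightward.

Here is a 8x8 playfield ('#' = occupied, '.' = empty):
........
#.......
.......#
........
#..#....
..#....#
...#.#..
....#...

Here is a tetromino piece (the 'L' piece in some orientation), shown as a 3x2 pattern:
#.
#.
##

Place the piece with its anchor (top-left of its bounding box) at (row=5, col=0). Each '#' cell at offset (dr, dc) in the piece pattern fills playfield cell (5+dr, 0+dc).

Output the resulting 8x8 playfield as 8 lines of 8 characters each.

Fill (5+0,0+0) = (5,0)
Fill (5+1,0+0) = (6,0)
Fill (5+2,0+0) = (7,0)
Fill (5+2,0+1) = (7,1)

Answer: ........
#.......
.......#
........
#..#....
#.#....#
#..#.#..
##..#...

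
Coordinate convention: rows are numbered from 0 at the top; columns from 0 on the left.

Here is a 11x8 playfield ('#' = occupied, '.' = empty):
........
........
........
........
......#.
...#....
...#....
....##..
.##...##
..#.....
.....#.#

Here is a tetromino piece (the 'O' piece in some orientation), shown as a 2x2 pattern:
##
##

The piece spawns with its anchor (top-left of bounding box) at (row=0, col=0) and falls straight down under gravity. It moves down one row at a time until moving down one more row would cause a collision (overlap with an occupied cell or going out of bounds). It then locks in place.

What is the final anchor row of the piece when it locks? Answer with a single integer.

Spawn at (row=0, col=0). Try each row:
  row 0: fits
  row 1: fits
  row 2: fits
  row 3: fits
  row 4: fits
  row 5: fits
  row 6: fits
  row 7: blocked -> lock at row 6

Answer: 6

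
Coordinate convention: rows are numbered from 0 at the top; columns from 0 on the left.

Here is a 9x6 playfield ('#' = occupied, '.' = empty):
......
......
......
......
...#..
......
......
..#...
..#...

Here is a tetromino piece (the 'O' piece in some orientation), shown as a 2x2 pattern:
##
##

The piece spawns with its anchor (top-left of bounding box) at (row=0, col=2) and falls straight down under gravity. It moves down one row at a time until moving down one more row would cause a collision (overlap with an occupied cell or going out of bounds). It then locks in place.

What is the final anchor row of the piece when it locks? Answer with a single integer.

Answer: 2

Derivation:
Spawn at (row=0, col=2). Try each row:
  row 0: fits
  row 1: fits
  row 2: fits
  row 3: blocked -> lock at row 2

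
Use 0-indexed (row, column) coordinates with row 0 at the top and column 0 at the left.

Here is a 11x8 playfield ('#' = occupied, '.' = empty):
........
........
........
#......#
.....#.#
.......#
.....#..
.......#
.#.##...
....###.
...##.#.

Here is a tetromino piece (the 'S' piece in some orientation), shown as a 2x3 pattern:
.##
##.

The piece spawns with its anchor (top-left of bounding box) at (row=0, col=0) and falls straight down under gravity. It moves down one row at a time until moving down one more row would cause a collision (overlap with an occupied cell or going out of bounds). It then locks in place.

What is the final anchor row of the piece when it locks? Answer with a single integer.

Spawn at (row=0, col=0). Try each row:
  row 0: fits
  row 1: fits
  row 2: blocked -> lock at row 1

Answer: 1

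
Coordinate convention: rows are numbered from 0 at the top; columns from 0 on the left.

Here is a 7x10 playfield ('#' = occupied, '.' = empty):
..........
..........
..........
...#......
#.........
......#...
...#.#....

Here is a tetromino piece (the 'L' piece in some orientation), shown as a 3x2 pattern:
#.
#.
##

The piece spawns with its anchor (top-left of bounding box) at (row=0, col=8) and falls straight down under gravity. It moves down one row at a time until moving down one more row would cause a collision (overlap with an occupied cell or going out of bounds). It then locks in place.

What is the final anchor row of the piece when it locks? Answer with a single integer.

Answer: 4

Derivation:
Spawn at (row=0, col=8). Try each row:
  row 0: fits
  row 1: fits
  row 2: fits
  row 3: fits
  row 4: fits
  row 5: blocked -> lock at row 4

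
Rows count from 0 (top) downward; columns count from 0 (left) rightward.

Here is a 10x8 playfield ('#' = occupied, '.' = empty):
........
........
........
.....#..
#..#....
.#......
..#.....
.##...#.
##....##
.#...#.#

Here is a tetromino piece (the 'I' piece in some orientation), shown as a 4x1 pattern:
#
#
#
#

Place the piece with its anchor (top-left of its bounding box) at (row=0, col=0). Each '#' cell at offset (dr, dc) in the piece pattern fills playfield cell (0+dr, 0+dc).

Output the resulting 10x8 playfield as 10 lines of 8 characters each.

Fill (0+0,0+0) = (0,0)
Fill (0+1,0+0) = (1,0)
Fill (0+2,0+0) = (2,0)
Fill (0+3,0+0) = (3,0)

Answer: #.......
#.......
#.......
#....#..
#..#....
.#......
..#.....
.##...#.
##....##
.#...#.#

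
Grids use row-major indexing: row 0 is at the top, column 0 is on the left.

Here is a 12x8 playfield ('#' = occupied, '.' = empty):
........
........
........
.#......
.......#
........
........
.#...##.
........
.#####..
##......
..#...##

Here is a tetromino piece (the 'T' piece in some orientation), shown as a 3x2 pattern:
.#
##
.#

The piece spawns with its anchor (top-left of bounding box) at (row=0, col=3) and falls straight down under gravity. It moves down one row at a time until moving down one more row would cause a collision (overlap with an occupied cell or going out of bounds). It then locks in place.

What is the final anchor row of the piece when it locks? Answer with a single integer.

Spawn at (row=0, col=3). Try each row:
  row 0: fits
  row 1: fits
  row 2: fits
  row 3: fits
  row 4: fits
  row 5: fits
  row 6: fits
  row 7: blocked -> lock at row 6

Answer: 6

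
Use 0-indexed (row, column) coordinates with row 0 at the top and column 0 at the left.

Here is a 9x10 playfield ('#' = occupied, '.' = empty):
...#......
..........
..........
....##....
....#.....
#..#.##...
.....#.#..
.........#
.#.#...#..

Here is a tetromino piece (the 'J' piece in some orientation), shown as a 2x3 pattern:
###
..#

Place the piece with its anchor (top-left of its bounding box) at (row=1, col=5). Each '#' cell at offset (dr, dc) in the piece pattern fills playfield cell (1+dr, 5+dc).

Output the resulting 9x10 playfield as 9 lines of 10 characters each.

Answer: ...#......
.....###..
.......#..
....##....
....#.....
#..#.##...
.....#.#..
.........#
.#.#...#..

Derivation:
Fill (1+0,5+0) = (1,5)
Fill (1+0,5+1) = (1,6)
Fill (1+0,5+2) = (1,7)
Fill (1+1,5+2) = (2,7)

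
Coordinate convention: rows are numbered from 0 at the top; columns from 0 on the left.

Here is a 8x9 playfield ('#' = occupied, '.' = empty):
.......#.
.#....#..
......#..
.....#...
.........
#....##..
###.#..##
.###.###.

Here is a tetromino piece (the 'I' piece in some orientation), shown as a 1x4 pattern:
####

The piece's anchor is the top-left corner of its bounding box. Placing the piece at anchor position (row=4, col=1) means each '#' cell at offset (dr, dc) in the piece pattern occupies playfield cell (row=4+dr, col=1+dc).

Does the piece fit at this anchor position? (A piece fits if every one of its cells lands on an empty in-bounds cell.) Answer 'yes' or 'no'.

Check each piece cell at anchor (4, 1):
  offset (0,0) -> (4,1): empty -> OK
  offset (0,1) -> (4,2): empty -> OK
  offset (0,2) -> (4,3): empty -> OK
  offset (0,3) -> (4,4): empty -> OK
All cells valid: yes

Answer: yes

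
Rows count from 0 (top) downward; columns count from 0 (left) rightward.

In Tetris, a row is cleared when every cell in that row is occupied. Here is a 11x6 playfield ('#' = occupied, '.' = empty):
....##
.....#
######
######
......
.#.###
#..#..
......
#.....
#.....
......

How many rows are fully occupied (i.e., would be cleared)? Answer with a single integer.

Answer: 2

Derivation:
Check each row:
  row 0: 4 empty cells -> not full
  row 1: 5 empty cells -> not full
  row 2: 0 empty cells -> FULL (clear)
  row 3: 0 empty cells -> FULL (clear)
  row 4: 6 empty cells -> not full
  row 5: 2 empty cells -> not full
  row 6: 4 empty cells -> not full
  row 7: 6 empty cells -> not full
  row 8: 5 empty cells -> not full
  row 9: 5 empty cells -> not full
  row 10: 6 empty cells -> not full
Total rows cleared: 2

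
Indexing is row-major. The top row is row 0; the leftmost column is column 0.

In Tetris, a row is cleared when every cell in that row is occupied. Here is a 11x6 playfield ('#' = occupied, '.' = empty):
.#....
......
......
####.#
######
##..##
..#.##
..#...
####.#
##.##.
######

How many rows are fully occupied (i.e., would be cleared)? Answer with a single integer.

Answer: 2

Derivation:
Check each row:
  row 0: 5 empty cells -> not full
  row 1: 6 empty cells -> not full
  row 2: 6 empty cells -> not full
  row 3: 1 empty cell -> not full
  row 4: 0 empty cells -> FULL (clear)
  row 5: 2 empty cells -> not full
  row 6: 3 empty cells -> not full
  row 7: 5 empty cells -> not full
  row 8: 1 empty cell -> not full
  row 9: 2 empty cells -> not full
  row 10: 0 empty cells -> FULL (clear)
Total rows cleared: 2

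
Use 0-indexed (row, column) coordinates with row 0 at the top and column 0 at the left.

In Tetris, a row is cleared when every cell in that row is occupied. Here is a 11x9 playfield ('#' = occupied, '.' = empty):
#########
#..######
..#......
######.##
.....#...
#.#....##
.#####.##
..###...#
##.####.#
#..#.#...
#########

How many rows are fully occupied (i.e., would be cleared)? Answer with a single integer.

Check each row:
  row 0: 0 empty cells -> FULL (clear)
  row 1: 2 empty cells -> not full
  row 2: 8 empty cells -> not full
  row 3: 1 empty cell -> not full
  row 4: 8 empty cells -> not full
  row 5: 5 empty cells -> not full
  row 6: 2 empty cells -> not full
  row 7: 5 empty cells -> not full
  row 8: 2 empty cells -> not full
  row 9: 6 empty cells -> not full
  row 10: 0 empty cells -> FULL (clear)
Total rows cleared: 2

Answer: 2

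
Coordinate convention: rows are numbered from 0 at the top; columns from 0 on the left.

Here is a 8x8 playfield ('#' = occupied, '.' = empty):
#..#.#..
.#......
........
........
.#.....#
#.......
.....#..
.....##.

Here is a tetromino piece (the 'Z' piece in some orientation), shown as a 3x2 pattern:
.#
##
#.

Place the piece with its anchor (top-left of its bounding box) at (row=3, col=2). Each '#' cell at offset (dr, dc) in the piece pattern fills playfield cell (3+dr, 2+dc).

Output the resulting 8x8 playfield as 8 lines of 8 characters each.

Fill (3+0,2+1) = (3,3)
Fill (3+1,2+0) = (4,2)
Fill (3+1,2+1) = (4,3)
Fill (3+2,2+0) = (5,2)

Answer: #..#.#..
.#......
........
...#....
.###...#
#.#.....
.....#..
.....##.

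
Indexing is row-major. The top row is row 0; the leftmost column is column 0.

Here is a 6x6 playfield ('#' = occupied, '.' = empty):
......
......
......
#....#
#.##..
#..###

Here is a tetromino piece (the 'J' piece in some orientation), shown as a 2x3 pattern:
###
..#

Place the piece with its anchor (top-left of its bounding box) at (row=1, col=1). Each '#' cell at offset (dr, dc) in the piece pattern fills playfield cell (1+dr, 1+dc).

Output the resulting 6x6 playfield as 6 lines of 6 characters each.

Answer: ......
.###..
...#..
#....#
#.##..
#..###

Derivation:
Fill (1+0,1+0) = (1,1)
Fill (1+0,1+1) = (1,2)
Fill (1+0,1+2) = (1,3)
Fill (1+1,1+2) = (2,3)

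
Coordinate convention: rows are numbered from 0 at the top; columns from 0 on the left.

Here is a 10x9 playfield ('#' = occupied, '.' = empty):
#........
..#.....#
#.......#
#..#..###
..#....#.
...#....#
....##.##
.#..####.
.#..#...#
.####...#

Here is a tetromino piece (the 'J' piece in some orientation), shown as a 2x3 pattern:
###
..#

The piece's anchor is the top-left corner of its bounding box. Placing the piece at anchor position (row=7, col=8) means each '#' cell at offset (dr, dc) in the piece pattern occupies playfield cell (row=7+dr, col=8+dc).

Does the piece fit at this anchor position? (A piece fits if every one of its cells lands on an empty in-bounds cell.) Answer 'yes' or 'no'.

Answer: no

Derivation:
Check each piece cell at anchor (7, 8):
  offset (0,0) -> (7,8): empty -> OK
  offset (0,1) -> (7,9): out of bounds -> FAIL
  offset (0,2) -> (7,10): out of bounds -> FAIL
  offset (1,2) -> (8,10): out of bounds -> FAIL
All cells valid: no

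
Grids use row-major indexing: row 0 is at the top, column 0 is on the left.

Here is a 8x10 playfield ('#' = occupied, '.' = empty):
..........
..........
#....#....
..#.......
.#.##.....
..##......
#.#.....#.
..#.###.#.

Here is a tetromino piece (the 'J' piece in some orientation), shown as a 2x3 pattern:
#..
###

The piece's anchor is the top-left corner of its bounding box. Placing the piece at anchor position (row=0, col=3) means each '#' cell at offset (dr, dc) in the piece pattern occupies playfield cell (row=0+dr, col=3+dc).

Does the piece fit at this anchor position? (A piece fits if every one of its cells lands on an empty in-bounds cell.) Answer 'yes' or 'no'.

Check each piece cell at anchor (0, 3):
  offset (0,0) -> (0,3): empty -> OK
  offset (1,0) -> (1,3): empty -> OK
  offset (1,1) -> (1,4): empty -> OK
  offset (1,2) -> (1,5): empty -> OK
All cells valid: yes

Answer: yes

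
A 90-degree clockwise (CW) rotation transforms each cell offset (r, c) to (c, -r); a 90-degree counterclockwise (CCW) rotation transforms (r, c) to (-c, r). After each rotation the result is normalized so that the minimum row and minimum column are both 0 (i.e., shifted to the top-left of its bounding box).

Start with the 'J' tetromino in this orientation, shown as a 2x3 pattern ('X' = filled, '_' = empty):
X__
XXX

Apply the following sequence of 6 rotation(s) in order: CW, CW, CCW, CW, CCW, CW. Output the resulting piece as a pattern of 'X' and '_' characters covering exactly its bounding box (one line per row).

Answer: XXX
__X

Derivation:
Start:
X__
XXX
After rotation 1 (CW):
XX
X_
X_
After rotation 2 (CW):
XXX
__X
After rotation 3 (CCW):
XX
X_
X_
After rotation 4 (CW):
XXX
__X
After rotation 5 (CCW):
XX
X_
X_
After rotation 6 (CW):
XXX
__X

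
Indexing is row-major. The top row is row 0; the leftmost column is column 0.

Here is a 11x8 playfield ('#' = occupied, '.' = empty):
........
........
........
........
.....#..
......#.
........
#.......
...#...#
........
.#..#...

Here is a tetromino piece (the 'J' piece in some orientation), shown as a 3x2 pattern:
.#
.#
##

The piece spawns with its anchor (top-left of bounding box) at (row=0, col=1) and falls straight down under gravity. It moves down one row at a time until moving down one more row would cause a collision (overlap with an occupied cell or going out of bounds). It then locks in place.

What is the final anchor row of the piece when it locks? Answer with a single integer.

Spawn at (row=0, col=1). Try each row:
  row 0: fits
  row 1: fits
  row 2: fits
  row 3: fits
  row 4: fits
  row 5: fits
  row 6: fits
  row 7: fits
  row 8: blocked -> lock at row 7

Answer: 7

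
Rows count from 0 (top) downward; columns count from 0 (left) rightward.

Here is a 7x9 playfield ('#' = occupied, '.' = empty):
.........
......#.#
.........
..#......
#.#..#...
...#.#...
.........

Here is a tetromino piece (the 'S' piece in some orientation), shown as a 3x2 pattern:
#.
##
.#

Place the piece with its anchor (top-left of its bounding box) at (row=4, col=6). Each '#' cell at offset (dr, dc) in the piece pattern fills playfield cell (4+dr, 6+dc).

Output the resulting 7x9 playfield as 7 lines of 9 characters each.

Answer: .........
......#.#
.........
..#......
#.#..##..
...#.###.
.......#.

Derivation:
Fill (4+0,6+0) = (4,6)
Fill (4+1,6+0) = (5,6)
Fill (4+1,6+1) = (5,7)
Fill (4+2,6+1) = (6,7)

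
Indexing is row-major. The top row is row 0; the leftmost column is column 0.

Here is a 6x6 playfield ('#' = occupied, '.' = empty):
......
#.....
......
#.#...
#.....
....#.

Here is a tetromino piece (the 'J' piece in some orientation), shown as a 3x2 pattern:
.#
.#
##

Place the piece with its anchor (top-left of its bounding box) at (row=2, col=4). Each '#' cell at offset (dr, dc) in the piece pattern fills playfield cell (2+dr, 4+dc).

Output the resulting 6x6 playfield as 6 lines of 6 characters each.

Fill (2+0,4+1) = (2,5)
Fill (2+1,4+1) = (3,5)
Fill (2+2,4+0) = (4,4)
Fill (2+2,4+1) = (4,5)

Answer: ......
#.....
.....#
#.#..#
#...##
....#.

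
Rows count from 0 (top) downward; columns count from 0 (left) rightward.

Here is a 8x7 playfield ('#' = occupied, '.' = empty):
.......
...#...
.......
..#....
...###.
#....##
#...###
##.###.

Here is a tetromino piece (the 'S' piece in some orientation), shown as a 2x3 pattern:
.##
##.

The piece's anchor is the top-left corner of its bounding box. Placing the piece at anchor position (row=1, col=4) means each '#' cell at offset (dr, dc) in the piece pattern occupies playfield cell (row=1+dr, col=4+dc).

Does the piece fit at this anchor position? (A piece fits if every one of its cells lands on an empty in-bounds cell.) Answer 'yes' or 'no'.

Check each piece cell at anchor (1, 4):
  offset (0,1) -> (1,5): empty -> OK
  offset (0,2) -> (1,6): empty -> OK
  offset (1,0) -> (2,4): empty -> OK
  offset (1,1) -> (2,5): empty -> OK
All cells valid: yes

Answer: yes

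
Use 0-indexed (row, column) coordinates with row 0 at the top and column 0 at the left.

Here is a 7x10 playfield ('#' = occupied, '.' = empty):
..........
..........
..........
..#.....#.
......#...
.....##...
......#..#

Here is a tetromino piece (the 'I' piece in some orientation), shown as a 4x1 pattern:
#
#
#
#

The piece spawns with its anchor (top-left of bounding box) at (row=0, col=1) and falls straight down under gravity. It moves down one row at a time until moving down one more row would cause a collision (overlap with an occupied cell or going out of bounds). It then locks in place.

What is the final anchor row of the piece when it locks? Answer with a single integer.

Answer: 3

Derivation:
Spawn at (row=0, col=1). Try each row:
  row 0: fits
  row 1: fits
  row 2: fits
  row 3: fits
  row 4: blocked -> lock at row 3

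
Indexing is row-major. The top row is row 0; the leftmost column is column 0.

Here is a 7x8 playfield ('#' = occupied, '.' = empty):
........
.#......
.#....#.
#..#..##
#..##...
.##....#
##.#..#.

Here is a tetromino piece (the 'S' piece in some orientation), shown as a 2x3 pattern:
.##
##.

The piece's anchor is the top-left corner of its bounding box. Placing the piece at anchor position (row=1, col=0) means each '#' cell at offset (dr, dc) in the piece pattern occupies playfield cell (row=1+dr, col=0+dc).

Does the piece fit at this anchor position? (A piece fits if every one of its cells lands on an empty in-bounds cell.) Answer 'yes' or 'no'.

Answer: no

Derivation:
Check each piece cell at anchor (1, 0):
  offset (0,1) -> (1,1): occupied ('#') -> FAIL
  offset (0,2) -> (1,2): empty -> OK
  offset (1,0) -> (2,0): empty -> OK
  offset (1,1) -> (2,1): occupied ('#') -> FAIL
All cells valid: no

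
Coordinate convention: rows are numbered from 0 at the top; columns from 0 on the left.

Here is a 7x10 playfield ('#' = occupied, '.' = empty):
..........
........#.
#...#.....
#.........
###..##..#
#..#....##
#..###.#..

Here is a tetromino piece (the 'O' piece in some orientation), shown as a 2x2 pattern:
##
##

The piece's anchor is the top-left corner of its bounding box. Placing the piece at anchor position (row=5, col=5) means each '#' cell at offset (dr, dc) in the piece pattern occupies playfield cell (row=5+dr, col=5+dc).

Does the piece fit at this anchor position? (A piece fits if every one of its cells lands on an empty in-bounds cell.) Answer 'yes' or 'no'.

Check each piece cell at anchor (5, 5):
  offset (0,0) -> (5,5): empty -> OK
  offset (0,1) -> (5,6): empty -> OK
  offset (1,0) -> (6,5): occupied ('#') -> FAIL
  offset (1,1) -> (6,6): empty -> OK
All cells valid: no

Answer: no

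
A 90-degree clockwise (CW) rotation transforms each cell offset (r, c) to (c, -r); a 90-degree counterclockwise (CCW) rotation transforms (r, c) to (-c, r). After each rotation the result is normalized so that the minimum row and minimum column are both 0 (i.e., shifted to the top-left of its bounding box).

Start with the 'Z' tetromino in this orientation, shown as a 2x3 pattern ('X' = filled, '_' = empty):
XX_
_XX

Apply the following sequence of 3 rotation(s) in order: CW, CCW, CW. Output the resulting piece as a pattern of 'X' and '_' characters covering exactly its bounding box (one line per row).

Answer: _X
XX
X_

Derivation:
Start:
XX_
_XX
After rotation 1 (CW):
_X
XX
X_
After rotation 2 (CCW):
XX_
_XX
After rotation 3 (CW):
_X
XX
X_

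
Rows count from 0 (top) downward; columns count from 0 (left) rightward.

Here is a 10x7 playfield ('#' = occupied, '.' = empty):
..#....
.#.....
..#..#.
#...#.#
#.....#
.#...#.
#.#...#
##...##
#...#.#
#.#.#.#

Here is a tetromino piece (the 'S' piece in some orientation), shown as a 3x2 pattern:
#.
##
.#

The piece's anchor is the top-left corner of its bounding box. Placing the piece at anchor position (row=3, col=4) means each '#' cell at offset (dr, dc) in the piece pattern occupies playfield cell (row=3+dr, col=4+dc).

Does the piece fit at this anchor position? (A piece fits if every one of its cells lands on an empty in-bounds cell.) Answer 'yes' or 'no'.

Check each piece cell at anchor (3, 4):
  offset (0,0) -> (3,4): occupied ('#') -> FAIL
  offset (1,0) -> (4,4): empty -> OK
  offset (1,1) -> (4,5): empty -> OK
  offset (2,1) -> (5,5): occupied ('#') -> FAIL
All cells valid: no

Answer: no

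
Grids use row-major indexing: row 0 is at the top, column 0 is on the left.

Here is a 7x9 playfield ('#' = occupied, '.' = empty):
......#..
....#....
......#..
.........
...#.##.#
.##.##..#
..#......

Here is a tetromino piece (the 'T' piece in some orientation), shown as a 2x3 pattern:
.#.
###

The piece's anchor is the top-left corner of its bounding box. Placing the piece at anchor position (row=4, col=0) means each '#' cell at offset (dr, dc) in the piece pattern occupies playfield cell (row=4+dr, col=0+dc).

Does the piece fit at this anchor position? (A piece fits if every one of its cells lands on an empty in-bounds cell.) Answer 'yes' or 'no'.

Check each piece cell at anchor (4, 0):
  offset (0,1) -> (4,1): empty -> OK
  offset (1,0) -> (5,0): empty -> OK
  offset (1,1) -> (5,1): occupied ('#') -> FAIL
  offset (1,2) -> (5,2): occupied ('#') -> FAIL
All cells valid: no

Answer: no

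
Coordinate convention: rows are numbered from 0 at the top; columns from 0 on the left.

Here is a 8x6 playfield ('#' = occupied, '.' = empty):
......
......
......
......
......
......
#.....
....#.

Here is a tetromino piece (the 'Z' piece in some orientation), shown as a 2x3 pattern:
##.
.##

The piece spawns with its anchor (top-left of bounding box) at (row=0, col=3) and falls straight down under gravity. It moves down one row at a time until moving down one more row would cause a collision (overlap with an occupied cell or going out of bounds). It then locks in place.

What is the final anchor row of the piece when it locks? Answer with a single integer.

Spawn at (row=0, col=3). Try each row:
  row 0: fits
  row 1: fits
  row 2: fits
  row 3: fits
  row 4: fits
  row 5: fits
  row 6: blocked -> lock at row 5

Answer: 5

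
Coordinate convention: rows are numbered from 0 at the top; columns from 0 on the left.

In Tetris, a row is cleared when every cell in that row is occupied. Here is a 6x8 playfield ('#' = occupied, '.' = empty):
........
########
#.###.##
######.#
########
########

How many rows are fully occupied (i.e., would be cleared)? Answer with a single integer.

Check each row:
  row 0: 8 empty cells -> not full
  row 1: 0 empty cells -> FULL (clear)
  row 2: 2 empty cells -> not full
  row 3: 1 empty cell -> not full
  row 4: 0 empty cells -> FULL (clear)
  row 5: 0 empty cells -> FULL (clear)
Total rows cleared: 3

Answer: 3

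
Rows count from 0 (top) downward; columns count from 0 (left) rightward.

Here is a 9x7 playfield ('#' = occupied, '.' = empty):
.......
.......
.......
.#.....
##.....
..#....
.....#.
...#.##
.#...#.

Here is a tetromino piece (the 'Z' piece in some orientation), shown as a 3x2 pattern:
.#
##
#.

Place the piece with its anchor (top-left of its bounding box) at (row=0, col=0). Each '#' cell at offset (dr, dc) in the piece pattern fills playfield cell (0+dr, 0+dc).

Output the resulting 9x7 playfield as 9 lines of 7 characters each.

Fill (0+0,0+1) = (0,1)
Fill (0+1,0+0) = (1,0)
Fill (0+1,0+1) = (1,1)
Fill (0+2,0+0) = (2,0)

Answer: .#.....
##.....
#......
.#.....
##.....
..#....
.....#.
...#.##
.#...#.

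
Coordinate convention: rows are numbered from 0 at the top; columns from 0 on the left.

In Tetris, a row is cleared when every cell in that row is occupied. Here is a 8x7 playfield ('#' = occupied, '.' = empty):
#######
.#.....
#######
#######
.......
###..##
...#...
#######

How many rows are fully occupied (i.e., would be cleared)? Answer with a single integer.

Answer: 4

Derivation:
Check each row:
  row 0: 0 empty cells -> FULL (clear)
  row 1: 6 empty cells -> not full
  row 2: 0 empty cells -> FULL (clear)
  row 3: 0 empty cells -> FULL (clear)
  row 4: 7 empty cells -> not full
  row 5: 2 empty cells -> not full
  row 6: 6 empty cells -> not full
  row 7: 0 empty cells -> FULL (clear)
Total rows cleared: 4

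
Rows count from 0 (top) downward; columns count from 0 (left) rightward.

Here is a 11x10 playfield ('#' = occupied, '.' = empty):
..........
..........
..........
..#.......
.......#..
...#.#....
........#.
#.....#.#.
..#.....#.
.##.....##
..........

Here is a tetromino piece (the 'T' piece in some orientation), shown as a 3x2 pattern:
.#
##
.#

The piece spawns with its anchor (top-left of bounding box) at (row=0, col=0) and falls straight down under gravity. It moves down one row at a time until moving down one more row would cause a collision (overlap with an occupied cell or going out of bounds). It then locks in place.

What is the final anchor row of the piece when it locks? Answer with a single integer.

Answer: 5

Derivation:
Spawn at (row=0, col=0). Try each row:
  row 0: fits
  row 1: fits
  row 2: fits
  row 3: fits
  row 4: fits
  row 5: fits
  row 6: blocked -> lock at row 5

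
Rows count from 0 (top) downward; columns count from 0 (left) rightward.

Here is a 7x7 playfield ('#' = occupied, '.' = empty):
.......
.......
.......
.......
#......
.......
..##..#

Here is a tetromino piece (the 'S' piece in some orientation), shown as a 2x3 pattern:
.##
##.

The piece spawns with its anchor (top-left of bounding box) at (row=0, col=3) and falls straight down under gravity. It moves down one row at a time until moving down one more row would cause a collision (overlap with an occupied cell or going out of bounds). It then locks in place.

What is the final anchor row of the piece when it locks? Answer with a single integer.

Answer: 4

Derivation:
Spawn at (row=0, col=3). Try each row:
  row 0: fits
  row 1: fits
  row 2: fits
  row 3: fits
  row 4: fits
  row 5: blocked -> lock at row 4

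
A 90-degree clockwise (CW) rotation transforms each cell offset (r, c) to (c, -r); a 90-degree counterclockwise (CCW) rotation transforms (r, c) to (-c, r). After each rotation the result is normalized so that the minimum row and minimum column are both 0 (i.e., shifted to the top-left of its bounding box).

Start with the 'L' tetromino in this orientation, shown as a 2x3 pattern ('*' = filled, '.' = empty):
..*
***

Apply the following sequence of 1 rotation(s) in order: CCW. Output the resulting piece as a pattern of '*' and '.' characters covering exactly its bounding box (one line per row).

Start:
..*
***
After rotation 1 (CCW):
**
.*
.*

Answer: **
.*
.*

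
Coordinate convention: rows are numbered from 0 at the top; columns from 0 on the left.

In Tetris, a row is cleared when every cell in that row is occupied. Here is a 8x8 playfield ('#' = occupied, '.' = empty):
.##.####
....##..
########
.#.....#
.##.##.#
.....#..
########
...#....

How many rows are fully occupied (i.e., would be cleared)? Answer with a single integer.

Answer: 2

Derivation:
Check each row:
  row 0: 2 empty cells -> not full
  row 1: 6 empty cells -> not full
  row 2: 0 empty cells -> FULL (clear)
  row 3: 6 empty cells -> not full
  row 4: 3 empty cells -> not full
  row 5: 7 empty cells -> not full
  row 6: 0 empty cells -> FULL (clear)
  row 7: 7 empty cells -> not full
Total rows cleared: 2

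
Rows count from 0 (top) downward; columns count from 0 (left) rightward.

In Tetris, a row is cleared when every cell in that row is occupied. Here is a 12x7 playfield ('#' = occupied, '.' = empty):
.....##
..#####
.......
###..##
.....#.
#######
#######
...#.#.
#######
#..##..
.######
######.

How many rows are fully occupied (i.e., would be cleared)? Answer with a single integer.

Check each row:
  row 0: 5 empty cells -> not full
  row 1: 2 empty cells -> not full
  row 2: 7 empty cells -> not full
  row 3: 2 empty cells -> not full
  row 4: 6 empty cells -> not full
  row 5: 0 empty cells -> FULL (clear)
  row 6: 0 empty cells -> FULL (clear)
  row 7: 5 empty cells -> not full
  row 8: 0 empty cells -> FULL (clear)
  row 9: 4 empty cells -> not full
  row 10: 1 empty cell -> not full
  row 11: 1 empty cell -> not full
Total rows cleared: 3

Answer: 3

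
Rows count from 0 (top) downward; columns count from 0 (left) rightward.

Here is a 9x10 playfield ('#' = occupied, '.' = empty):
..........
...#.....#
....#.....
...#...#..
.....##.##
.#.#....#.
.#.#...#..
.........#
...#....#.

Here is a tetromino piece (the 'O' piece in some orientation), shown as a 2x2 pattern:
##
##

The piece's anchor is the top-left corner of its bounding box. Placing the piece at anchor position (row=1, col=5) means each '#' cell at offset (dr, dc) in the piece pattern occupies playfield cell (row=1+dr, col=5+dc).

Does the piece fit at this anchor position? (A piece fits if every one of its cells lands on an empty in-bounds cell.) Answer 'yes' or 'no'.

Check each piece cell at anchor (1, 5):
  offset (0,0) -> (1,5): empty -> OK
  offset (0,1) -> (1,6): empty -> OK
  offset (1,0) -> (2,5): empty -> OK
  offset (1,1) -> (2,6): empty -> OK
All cells valid: yes

Answer: yes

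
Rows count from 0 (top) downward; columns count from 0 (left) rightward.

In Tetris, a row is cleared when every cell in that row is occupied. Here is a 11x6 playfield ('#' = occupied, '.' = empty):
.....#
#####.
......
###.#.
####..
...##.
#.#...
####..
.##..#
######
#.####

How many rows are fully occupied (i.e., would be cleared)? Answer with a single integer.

Check each row:
  row 0: 5 empty cells -> not full
  row 1: 1 empty cell -> not full
  row 2: 6 empty cells -> not full
  row 3: 2 empty cells -> not full
  row 4: 2 empty cells -> not full
  row 5: 4 empty cells -> not full
  row 6: 4 empty cells -> not full
  row 7: 2 empty cells -> not full
  row 8: 3 empty cells -> not full
  row 9: 0 empty cells -> FULL (clear)
  row 10: 1 empty cell -> not full
Total rows cleared: 1

Answer: 1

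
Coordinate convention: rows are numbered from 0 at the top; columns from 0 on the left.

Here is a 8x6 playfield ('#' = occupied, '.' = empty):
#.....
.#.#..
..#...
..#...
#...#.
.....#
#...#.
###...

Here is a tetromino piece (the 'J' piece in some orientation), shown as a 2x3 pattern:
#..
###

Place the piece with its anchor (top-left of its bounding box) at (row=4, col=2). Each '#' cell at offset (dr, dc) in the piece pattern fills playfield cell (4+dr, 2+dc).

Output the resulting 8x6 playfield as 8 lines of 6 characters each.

Fill (4+0,2+0) = (4,2)
Fill (4+1,2+0) = (5,2)
Fill (4+1,2+1) = (5,3)
Fill (4+1,2+2) = (5,4)

Answer: #.....
.#.#..
..#...
..#...
#.#.#.
..####
#...#.
###...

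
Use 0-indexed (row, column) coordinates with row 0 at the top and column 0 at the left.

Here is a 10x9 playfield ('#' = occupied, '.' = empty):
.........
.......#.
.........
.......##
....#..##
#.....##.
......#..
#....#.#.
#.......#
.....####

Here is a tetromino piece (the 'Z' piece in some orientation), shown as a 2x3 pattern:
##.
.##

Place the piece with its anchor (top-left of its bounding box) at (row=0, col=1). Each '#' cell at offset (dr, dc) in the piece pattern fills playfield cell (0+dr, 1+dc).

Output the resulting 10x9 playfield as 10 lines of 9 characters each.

Answer: .##......
..##...#.
.........
.......##
....#..##
#.....##.
......#..
#....#.#.
#.......#
.....####

Derivation:
Fill (0+0,1+0) = (0,1)
Fill (0+0,1+1) = (0,2)
Fill (0+1,1+1) = (1,2)
Fill (0+1,1+2) = (1,3)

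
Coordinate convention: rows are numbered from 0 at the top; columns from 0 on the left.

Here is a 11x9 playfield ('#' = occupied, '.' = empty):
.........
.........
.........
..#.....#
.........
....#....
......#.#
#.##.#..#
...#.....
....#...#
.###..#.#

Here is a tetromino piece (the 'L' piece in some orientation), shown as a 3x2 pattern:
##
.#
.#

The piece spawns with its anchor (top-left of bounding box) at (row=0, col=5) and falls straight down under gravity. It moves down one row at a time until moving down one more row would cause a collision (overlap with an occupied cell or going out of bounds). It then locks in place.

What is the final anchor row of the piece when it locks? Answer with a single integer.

Answer: 3

Derivation:
Spawn at (row=0, col=5). Try each row:
  row 0: fits
  row 1: fits
  row 2: fits
  row 3: fits
  row 4: blocked -> lock at row 3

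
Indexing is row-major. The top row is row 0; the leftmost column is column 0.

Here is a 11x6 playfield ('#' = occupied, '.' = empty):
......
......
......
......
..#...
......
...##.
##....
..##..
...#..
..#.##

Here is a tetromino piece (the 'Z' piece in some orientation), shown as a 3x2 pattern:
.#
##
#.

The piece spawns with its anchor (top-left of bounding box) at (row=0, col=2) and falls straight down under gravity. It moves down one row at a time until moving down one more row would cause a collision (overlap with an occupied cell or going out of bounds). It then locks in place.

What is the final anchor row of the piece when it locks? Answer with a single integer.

Spawn at (row=0, col=2). Try each row:
  row 0: fits
  row 1: fits
  row 2: blocked -> lock at row 1

Answer: 1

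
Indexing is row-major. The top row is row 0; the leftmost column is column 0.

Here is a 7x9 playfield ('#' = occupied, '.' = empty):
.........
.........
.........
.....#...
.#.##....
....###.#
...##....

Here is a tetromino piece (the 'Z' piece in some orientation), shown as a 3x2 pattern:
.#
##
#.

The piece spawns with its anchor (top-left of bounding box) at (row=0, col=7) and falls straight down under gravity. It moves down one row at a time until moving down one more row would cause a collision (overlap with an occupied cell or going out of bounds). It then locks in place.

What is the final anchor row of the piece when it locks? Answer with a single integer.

Spawn at (row=0, col=7). Try each row:
  row 0: fits
  row 1: fits
  row 2: fits
  row 3: fits
  row 4: blocked -> lock at row 3

Answer: 3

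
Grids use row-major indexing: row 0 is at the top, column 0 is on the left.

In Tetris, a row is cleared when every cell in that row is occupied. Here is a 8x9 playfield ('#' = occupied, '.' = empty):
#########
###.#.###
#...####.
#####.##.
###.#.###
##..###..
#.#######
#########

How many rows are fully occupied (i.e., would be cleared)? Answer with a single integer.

Check each row:
  row 0: 0 empty cells -> FULL (clear)
  row 1: 2 empty cells -> not full
  row 2: 4 empty cells -> not full
  row 3: 2 empty cells -> not full
  row 4: 2 empty cells -> not full
  row 5: 4 empty cells -> not full
  row 6: 1 empty cell -> not full
  row 7: 0 empty cells -> FULL (clear)
Total rows cleared: 2

Answer: 2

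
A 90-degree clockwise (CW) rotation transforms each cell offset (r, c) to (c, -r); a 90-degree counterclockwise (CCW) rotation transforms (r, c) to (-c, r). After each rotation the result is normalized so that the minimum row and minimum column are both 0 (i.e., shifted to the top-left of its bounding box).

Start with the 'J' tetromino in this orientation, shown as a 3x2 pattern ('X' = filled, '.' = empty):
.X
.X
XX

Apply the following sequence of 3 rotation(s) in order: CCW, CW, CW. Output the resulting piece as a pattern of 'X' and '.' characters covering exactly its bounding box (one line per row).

Answer: X..
XXX

Derivation:
Start:
.X
.X
XX
After rotation 1 (CCW):
XXX
..X
After rotation 2 (CW):
.X
.X
XX
After rotation 3 (CW):
X..
XXX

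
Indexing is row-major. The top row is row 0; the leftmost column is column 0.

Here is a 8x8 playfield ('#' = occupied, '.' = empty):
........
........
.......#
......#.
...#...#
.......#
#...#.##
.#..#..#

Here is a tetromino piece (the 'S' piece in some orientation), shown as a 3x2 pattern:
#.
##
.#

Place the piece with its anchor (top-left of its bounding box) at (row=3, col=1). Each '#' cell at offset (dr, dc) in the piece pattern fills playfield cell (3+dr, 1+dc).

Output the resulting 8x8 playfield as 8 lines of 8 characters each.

Answer: ........
........
.......#
.#....#.
.###...#
..#....#
#...#.##
.#..#..#

Derivation:
Fill (3+0,1+0) = (3,1)
Fill (3+1,1+0) = (4,1)
Fill (3+1,1+1) = (4,2)
Fill (3+2,1+1) = (5,2)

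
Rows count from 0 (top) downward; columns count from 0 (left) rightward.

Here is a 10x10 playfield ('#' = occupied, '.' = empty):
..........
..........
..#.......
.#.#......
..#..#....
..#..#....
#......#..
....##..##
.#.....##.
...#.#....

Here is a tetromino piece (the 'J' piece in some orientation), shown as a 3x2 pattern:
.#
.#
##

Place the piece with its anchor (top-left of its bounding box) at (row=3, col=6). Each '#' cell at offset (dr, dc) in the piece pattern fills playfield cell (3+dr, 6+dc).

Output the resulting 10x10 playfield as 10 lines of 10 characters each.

Answer: ..........
..........
..#.......
.#.#...#..
..#..#.#..
..#..###..
#......#..
....##..##
.#.....##.
...#.#....

Derivation:
Fill (3+0,6+1) = (3,7)
Fill (3+1,6+1) = (4,7)
Fill (3+2,6+0) = (5,6)
Fill (3+2,6+1) = (5,7)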